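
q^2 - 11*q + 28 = (q - 7)*(q - 4)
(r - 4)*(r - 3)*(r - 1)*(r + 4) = r^4 - 4*r^3 - 13*r^2 + 64*r - 48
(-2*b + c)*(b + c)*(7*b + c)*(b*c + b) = -14*b^4*c - 14*b^4 - 9*b^3*c^2 - 9*b^3*c + 6*b^2*c^3 + 6*b^2*c^2 + b*c^4 + b*c^3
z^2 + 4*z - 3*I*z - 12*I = (z + 4)*(z - 3*I)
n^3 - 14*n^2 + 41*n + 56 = (n - 8)*(n - 7)*(n + 1)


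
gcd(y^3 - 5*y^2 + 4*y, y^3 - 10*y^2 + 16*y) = y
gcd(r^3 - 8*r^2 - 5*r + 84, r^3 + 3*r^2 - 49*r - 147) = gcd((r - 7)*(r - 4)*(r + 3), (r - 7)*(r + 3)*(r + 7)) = r^2 - 4*r - 21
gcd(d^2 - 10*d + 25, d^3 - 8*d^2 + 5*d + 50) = d^2 - 10*d + 25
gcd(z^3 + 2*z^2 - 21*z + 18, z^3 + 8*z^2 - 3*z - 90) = z^2 + 3*z - 18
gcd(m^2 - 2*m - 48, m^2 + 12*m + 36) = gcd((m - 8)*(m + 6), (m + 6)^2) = m + 6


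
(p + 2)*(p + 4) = p^2 + 6*p + 8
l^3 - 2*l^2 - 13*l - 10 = (l - 5)*(l + 1)*(l + 2)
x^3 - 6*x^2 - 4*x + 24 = (x - 6)*(x - 2)*(x + 2)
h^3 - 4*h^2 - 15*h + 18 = (h - 6)*(h - 1)*(h + 3)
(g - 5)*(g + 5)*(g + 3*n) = g^3 + 3*g^2*n - 25*g - 75*n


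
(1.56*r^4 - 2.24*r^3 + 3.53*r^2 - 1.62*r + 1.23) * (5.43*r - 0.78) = 8.4708*r^5 - 13.38*r^4 + 20.9151*r^3 - 11.55*r^2 + 7.9425*r - 0.9594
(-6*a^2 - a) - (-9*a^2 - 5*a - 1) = 3*a^2 + 4*a + 1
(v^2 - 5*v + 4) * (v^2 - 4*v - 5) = v^4 - 9*v^3 + 19*v^2 + 9*v - 20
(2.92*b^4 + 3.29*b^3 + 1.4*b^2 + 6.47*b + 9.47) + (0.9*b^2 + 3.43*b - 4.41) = 2.92*b^4 + 3.29*b^3 + 2.3*b^2 + 9.9*b + 5.06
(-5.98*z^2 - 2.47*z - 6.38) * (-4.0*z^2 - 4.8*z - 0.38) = 23.92*z^4 + 38.584*z^3 + 39.6484*z^2 + 31.5626*z + 2.4244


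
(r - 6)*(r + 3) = r^2 - 3*r - 18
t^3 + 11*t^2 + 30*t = t*(t + 5)*(t + 6)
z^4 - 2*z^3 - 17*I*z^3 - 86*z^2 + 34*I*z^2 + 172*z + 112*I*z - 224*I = (z - 2)*(z - 8*I)*(z - 7*I)*(z - 2*I)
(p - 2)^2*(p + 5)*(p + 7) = p^4 + 8*p^3 - 9*p^2 - 92*p + 140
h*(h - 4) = h^2 - 4*h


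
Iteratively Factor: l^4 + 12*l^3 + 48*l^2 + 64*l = (l + 4)*(l^3 + 8*l^2 + 16*l) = l*(l + 4)*(l^2 + 8*l + 16) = l*(l + 4)^2*(l + 4)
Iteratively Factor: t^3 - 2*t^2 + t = (t)*(t^2 - 2*t + 1) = t*(t - 1)*(t - 1)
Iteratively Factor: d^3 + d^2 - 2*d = (d - 1)*(d^2 + 2*d) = d*(d - 1)*(d + 2)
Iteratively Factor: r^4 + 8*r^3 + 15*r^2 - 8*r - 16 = (r + 1)*(r^3 + 7*r^2 + 8*r - 16) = (r - 1)*(r + 1)*(r^2 + 8*r + 16) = (r - 1)*(r + 1)*(r + 4)*(r + 4)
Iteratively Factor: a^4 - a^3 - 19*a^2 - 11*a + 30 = (a + 2)*(a^3 - 3*a^2 - 13*a + 15) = (a - 5)*(a + 2)*(a^2 + 2*a - 3) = (a - 5)*(a + 2)*(a + 3)*(a - 1)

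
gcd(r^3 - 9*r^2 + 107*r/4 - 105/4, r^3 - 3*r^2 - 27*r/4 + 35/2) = r - 7/2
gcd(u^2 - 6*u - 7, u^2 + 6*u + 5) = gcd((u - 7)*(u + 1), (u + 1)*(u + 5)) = u + 1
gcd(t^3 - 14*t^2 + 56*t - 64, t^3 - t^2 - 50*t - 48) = t - 8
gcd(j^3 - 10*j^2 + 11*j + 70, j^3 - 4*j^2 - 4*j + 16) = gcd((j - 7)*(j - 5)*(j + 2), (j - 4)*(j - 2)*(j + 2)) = j + 2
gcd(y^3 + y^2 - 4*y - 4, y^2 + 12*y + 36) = 1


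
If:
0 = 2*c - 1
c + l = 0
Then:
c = 1/2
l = -1/2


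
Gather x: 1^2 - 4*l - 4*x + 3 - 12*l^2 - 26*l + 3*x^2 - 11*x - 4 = -12*l^2 - 30*l + 3*x^2 - 15*x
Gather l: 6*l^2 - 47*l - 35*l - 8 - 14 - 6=6*l^2 - 82*l - 28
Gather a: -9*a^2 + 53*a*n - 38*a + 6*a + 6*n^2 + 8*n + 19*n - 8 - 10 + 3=-9*a^2 + a*(53*n - 32) + 6*n^2 + 27*n - 15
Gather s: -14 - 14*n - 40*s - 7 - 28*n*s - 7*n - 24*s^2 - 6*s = -21*n - 24*s^2 + s*(-28*n - 46) - 21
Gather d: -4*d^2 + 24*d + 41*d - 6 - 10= -4*d^2 + 65*d - 16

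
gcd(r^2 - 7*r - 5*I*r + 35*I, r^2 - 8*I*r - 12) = 1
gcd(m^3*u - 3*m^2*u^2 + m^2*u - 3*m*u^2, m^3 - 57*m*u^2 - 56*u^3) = 1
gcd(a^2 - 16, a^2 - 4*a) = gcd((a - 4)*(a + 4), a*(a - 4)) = a - 4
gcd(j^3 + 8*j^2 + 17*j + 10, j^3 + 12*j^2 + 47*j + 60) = j + 5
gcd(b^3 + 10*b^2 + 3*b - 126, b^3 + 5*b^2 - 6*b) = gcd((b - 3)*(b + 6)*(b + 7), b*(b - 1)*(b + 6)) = b + 6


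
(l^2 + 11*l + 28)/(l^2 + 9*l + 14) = (l + 4)/(l + 2)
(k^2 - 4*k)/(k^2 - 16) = k/(k + 4)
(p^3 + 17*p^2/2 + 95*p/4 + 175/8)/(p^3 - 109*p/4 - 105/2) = (p + 5/2)/(p - 6)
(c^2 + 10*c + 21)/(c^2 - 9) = (c + 7)/(c - 3)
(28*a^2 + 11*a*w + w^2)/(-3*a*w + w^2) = (28*a^2 + 11*a*w + w^2)/(w*(-3*a + w))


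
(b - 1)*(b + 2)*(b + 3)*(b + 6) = b^4 + 10*b^3 + 25*b^2 - 36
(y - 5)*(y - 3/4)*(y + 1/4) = y^3 - 11*y^2/2 + 37*y/16 + 15/16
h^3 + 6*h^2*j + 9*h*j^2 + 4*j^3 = (h + j)^2*(h + 4*j)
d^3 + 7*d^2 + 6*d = d*(d + 1)*(d + 6)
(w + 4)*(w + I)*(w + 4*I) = w^3 + 4*w^2 + 5*I*w^2 - 4*w + 20*I*w - 16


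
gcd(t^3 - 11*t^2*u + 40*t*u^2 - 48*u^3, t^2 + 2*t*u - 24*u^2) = t - 4*u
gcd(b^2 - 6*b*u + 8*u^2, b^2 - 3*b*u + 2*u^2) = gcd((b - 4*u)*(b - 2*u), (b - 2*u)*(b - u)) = -b + 2*u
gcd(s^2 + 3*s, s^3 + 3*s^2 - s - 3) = s + 3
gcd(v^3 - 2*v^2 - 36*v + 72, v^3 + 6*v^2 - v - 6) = v + 6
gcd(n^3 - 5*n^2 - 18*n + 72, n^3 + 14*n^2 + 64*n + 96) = n + 4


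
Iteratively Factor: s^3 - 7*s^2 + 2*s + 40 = (s + 2)*(s^2 - 9*s + 20) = (s - 5)*(s + 2)*(s - 4)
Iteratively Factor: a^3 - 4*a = (a)*(a^2 - 4) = a*(a + 2)*(a - 2)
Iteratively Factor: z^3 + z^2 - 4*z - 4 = (z - 2)*(z^2 + 3*z + 2) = (z - 2)*(z + 2)*(z + 1)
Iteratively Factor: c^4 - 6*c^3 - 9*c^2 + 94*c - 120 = (c - 3)*(c^3 - 3*c^2 - 18*c + 40) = (c - 5)*(c - 3)*(c^2 + 2*c - 8) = (c - 5)*(c - 3)*(c + 4)*(c - 2)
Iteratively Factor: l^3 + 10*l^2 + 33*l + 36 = (l + 3)*(l^2 + 7*l + 12) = (l + 3)*(l + 4)*(l + 3)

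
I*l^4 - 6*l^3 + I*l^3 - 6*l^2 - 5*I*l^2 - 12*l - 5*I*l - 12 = (l - I)*(l + 3*I)*(l + 4*I)*(I*l + I)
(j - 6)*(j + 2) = j^2 - 4*j - 12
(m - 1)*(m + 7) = m^2 + 6*m - 7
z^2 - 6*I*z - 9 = (z - 3*I)^2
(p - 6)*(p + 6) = p^2 - 36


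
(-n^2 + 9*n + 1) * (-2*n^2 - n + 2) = 2*n^4 - 17*n^3 - 13*n^2 + 17*n + 2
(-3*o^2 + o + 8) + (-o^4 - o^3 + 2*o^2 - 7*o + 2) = -o^4 - o^3 - o^2 - 6*o + 10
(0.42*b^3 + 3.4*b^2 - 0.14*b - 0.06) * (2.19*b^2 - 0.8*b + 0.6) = 0.9198*b^5 + 7.11*b^4 - 2.7746*b^3 + 2.0206*b^2 - 0.036*b - 0.036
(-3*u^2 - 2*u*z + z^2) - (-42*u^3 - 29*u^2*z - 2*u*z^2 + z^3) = 42*u^3 + 29*u^2*z - 3*u^2 + 2*u*z^2 - 2*u*z - z^3 + z^2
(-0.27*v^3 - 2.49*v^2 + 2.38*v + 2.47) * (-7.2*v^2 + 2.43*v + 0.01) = 1.944*v^5 + 17.2719*v^4 - 23.1894*v^3 - 12.0255*v^2 + 6.0259*v + 0.0247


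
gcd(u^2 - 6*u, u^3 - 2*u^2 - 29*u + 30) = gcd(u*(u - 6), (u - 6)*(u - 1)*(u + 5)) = u - 6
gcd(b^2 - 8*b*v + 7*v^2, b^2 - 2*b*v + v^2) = -b + v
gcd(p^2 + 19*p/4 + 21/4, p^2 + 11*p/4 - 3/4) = p + 3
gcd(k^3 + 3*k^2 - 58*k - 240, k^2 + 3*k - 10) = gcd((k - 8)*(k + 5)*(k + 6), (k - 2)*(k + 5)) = k + 5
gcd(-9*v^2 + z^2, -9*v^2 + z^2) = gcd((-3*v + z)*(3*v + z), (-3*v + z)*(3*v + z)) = -9*v^2 + z^2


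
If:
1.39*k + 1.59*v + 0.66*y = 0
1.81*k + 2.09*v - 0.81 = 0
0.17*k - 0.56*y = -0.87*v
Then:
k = 1.50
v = -0.91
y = -0.96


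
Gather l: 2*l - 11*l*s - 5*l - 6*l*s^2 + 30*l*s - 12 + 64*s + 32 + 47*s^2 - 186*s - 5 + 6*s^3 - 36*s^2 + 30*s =l*(-6*s^2 + 19*s - 3) + 6*s^3 + 11*s^2 - 92*s + 15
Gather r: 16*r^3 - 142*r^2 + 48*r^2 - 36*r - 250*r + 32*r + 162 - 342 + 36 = 16*r^3 - 94*r^2 - 254*r - 144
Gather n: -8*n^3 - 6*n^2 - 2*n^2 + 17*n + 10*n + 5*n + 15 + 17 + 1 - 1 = -8*n^3 - 8*n^2 + 32*n + 32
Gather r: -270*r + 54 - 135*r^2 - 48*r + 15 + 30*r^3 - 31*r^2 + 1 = 30*r^3 - 166*r^2 - 318*r + 70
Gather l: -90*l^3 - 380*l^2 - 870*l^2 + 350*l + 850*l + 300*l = -90*l^3 - 1250*l^2 + 1500*l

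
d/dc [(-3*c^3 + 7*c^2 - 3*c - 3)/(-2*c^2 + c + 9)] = 2*(3*c^4 - 3*c^3 - 40*c^2 + 57*c - 12)/(4*c^4 - 4*c^3 - 35*c^2 + 18*c + 81)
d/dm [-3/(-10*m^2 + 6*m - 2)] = 3*(3 - 10*m)/(2*(5*m^2 - 3*m + 1)^2)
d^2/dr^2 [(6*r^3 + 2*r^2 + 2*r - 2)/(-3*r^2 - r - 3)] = 4*(18*r^3 + 27*r^2 - 45*r - 14)/(27*r^6 + 27*r^5 + 90*r^4 + 55*r^3 + 90*r^2 + 27*r + 27)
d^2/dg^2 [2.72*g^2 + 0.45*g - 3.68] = 5.44000000000000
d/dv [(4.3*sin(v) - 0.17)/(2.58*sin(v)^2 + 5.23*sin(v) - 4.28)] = (-11.094*sin(v)^2 + 0.877199999999998*sin(v) - 17.5149)*cos(v)/(6.6564*sin(v)^4 + 26.9868*sin(v)^3 + 5.2681*sin(v)^2 - 44.7688*sin(v) + 18.3184)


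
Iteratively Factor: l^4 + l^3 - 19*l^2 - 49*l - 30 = (l + 1)*(l^3 - 19*l - 30) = (l + 1)*(l + 3)*(l^2 - 3*l - 10) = (l + 1)*(l + 2)*(l + 3)*(l - 5)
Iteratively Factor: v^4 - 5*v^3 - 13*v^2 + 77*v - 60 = (v - 3)*(v^3 - 2*v^2 - 19*v + 20) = (v - 5)*(v - 3)*(v^2 + 3*v - 4) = (v - 5)*(v - 3)*(v - 1)*(v + 4)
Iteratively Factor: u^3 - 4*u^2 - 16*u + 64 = (u - 4)*(u^2 - 16) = (u - 4)*(u + 4)*(u - 4)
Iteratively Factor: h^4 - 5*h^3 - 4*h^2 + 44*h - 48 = (h - 4)*(h^3 - h^2 - 8*h + 12) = (h - 4)*(h + 3)*(h^2 - 4*h + 4) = (h - 4)*(h - 2)*(h + 3)*(h - 2)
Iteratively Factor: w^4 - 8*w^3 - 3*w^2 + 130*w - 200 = (w - 5)*(w^3 - 3*w^2 - 18*w + 40) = (w - 5)^2*(w^2 + 2*w - 8) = (w - 5)^2*(w - 2)*(w + 4)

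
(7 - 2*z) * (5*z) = -10*z^2 + 35*z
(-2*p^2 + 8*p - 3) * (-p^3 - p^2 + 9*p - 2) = 2*p^5 - 6*p^4 - 23*p^3 + 79*p^2 - 43*p + 6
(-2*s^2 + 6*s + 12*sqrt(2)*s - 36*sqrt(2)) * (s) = -2*s^3 + 6*s^2 + 12*sqrt(2)*s^2 - 36*sqrt(2)*s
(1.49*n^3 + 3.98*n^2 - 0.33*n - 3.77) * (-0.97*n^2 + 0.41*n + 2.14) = -1.4453*n^5 - 3.2497*n^4 + 5.1405*n^3 + 12.0388*n^2 - 2.2519*n - 8.0678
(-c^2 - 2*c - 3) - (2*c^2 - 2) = -3*c^2 - 2*c - 1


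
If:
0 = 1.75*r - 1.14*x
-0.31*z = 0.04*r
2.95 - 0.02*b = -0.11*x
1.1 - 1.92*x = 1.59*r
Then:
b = 149.55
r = 0.24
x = 0.37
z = -0.03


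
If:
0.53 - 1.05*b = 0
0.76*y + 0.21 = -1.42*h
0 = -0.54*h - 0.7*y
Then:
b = 0.50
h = -0.25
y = 0.19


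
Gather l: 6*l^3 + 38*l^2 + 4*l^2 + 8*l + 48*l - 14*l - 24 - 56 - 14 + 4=6*l^3 + 42*l^2 + 42*l - 90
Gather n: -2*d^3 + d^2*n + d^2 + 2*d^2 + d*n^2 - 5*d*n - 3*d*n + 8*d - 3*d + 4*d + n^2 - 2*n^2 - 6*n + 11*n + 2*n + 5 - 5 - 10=-2*d^3 + 3*d^2 + 9*d + n^2*(d - 1) + n*(d^2 - 8*d + 7) - 10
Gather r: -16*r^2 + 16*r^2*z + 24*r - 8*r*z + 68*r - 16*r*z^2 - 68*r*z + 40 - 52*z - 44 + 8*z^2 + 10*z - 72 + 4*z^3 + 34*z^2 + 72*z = r^2*(16*z - 16) + r*(-16*z^2 - 76*z + 92) + 4*z^3 + 42*z^2 + 30*z - 76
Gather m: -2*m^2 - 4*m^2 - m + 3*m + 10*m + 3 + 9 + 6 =-6*m^2 + 12*m + 18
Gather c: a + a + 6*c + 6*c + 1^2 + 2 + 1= 2*a + 12*c + 4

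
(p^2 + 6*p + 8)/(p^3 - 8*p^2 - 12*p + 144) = (p + 2)/(p^2 - 12*p + 36)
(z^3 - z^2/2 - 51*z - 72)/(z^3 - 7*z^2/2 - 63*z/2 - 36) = (z + 6)/(z + 3)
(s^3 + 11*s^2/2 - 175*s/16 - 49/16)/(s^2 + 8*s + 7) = (16*s^2 - 24*s - 7)/(16*(s + 1))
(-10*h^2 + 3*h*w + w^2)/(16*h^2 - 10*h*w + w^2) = (5*h + w)/(-8*h + w)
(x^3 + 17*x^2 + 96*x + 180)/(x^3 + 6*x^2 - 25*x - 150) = (x + 6)/(x - 5)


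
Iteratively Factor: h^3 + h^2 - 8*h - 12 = (h + 2)*(h^2 - h - 6) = (h + 2)^2*(h - 3)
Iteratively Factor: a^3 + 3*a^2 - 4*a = (a)*(a^2 + 3*a - 4) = a*(a - 1)*(a + 4)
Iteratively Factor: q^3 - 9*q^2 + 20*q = (q - 5)*(q^2 - 4*q) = q*(q - 5)*(q - 4)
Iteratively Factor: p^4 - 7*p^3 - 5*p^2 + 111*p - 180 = (p - 3)*(p^3 - 4*p^2 - 17*p + 60) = (p - 3)^2*(p^2 - p - 20) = (p - 5)*(p - 3)^2*(p + 4)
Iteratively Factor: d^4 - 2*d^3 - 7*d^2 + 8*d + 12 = (d - 2)*(d^3 - 7*d - 6) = (d - 2)*(d + 2)*(d^2 - 2*d - 3) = (d - 2)*(d + 1)*(d + 2)*(d - 3)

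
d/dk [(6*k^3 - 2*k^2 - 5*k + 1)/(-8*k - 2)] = (-48*k^3 - 10*k^2 + 4*k + 9)/(2*(16*k^2 + 8*k + 1))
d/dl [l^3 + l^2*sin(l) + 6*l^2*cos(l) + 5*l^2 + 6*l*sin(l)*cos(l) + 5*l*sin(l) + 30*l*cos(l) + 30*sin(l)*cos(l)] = -6*l^2*sin(l) + l^2*cos(l) + 3*l^2 - 28*l*sin(l) + 17*l*cos(l) + 6*l*cos(2*l) + 10*l + 5*sin(l) + 3*sin(2*l) + 30*cos(l) + 30*cos(2*l)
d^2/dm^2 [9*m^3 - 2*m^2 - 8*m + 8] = 54*m - 4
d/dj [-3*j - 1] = -3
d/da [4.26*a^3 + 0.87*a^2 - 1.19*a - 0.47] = 12.78*a^2 + 1.74*a - 1.19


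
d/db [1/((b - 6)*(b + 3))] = (3 - 2*b)/(b^4 - 6*b^3 - 27*b^2 + 108*b + 324)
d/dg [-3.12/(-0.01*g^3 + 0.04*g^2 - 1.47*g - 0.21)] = (-0.0936*g^2 + 0.2496*g - 4.5864)/(0.01*g^3 - 0.04*g^2 + 1.47*g + 0.21)^2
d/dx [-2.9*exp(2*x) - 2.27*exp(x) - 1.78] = (-5.8*exp(x) - 2.27)*exp(x)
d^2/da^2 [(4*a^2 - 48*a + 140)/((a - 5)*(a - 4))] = -24/(a^3 - 12*a^2 + 48*a - 64)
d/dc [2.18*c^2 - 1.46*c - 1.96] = 4.36*c - 1.46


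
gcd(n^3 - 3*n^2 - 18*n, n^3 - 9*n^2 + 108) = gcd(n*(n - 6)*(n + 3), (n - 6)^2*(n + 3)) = n^2 - 3*n - 18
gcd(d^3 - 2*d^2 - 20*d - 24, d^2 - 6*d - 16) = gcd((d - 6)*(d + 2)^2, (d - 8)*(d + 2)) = d + 2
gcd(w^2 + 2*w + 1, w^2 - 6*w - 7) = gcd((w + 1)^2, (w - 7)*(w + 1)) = w + 1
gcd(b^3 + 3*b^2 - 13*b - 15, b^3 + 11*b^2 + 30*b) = b + 5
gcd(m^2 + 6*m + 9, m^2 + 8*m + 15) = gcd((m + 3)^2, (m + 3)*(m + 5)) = m + 3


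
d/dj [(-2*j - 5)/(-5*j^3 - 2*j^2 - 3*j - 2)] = (10*j^3 + 4*j^2 + 6*j - (2*j + 5)*(15*j^2 + 4*j + 3) + 4)/(5*j^3 + 2*j^2 + 3*j + 2)^2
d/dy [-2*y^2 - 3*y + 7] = -4*y - 3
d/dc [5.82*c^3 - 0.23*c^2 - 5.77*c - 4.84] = 17.46*c^2 - 0.46*c - 5.77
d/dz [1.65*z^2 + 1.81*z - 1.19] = 3.3*z + 1.81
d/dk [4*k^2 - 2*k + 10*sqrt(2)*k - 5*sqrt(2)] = 8*k - 2 + 10*sqrt(2)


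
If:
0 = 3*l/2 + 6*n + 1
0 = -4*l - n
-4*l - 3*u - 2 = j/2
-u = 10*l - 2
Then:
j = -616/45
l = 2/45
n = -8/45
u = 14/9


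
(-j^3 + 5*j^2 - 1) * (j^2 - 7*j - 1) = -j^5 + 12*j^4 - 34*j^3 - 6*j^2 + 7*j + 1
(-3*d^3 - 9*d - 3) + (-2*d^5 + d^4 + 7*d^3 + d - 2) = -2*d^5 + d^4 + 4*d^3 - 8*d - 5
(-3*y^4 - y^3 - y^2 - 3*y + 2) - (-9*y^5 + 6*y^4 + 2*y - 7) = 9*y^5 - 9*y^4 - y^3 - y^2 - 5*y + 9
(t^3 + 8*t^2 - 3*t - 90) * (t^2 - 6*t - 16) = t^5 + 2*t^4 - 67*t^3 - 200*t^2 + 588*t + 1440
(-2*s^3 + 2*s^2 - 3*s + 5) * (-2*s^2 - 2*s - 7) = 4*s^5 + 16*s^3 - 18*s^2 + 11*s - 35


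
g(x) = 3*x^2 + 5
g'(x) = 6*x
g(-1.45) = 11.31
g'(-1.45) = -8.70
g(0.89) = 7.38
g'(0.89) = 5.34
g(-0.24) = 5.17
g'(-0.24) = -1.44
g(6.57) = 134.49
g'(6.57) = 39.42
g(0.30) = 5.27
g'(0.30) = 1.80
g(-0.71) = 6.51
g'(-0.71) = -4.26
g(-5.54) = 97.07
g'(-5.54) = -33.24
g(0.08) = 5.02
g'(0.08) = 0.48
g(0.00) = 5.00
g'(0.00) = 0.00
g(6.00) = 113.00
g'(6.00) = 36.00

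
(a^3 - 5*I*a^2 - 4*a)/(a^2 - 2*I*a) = (a^2 - 5*I*a - 4)/(a - 2*I)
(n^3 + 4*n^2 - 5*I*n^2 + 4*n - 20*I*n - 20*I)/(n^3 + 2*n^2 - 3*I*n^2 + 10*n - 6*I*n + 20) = (n + 2)/(n + 2*I)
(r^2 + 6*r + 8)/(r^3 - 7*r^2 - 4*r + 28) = (r + 4)/(r^2 - 9*r + 14)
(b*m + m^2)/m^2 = (b + m)/m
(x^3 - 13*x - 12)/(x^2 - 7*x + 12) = (x^2 + 4*x + 3)/(x - 3)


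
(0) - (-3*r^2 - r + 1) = 3*r^2 + r - 1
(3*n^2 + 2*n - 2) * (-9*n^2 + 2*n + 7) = -27*n^4 - 12*n^3 + 43*n^2 + 10*n - 14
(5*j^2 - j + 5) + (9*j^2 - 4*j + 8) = 14*j^2 - 5*j + 13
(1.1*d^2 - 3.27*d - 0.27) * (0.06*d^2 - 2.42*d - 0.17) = 0.066*d^4 - 2.8582*d^3 + 7.7102*d^2 + 1.2093*d + 0.0459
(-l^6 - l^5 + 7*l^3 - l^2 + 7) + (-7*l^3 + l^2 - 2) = -l^6 - l^5 + 5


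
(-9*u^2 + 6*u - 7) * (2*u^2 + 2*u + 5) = -18*u^4 - 6*u^3 - 47*u^2 + 16*u - 35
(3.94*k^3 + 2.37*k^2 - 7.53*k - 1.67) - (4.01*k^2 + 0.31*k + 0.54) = 3.94*k^3 - 1.64*k^2 - 7.84*k - 2.21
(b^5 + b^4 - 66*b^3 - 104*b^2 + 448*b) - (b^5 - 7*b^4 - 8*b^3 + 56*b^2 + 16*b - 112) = 8*b^4 - 58*b^3 - 160*b^2 + 432*b + 112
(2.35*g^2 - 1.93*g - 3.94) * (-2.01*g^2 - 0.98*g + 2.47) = -4.7235*g^4 + 1.5763*g^3 + 15.6153*g^2 - 0.9059*g - 9.7318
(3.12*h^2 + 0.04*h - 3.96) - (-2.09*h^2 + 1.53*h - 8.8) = 5.21*h^2 - 1.49*h + 4.84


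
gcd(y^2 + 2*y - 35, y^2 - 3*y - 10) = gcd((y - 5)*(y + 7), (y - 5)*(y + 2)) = y - 5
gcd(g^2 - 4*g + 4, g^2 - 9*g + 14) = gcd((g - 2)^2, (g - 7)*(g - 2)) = g - 2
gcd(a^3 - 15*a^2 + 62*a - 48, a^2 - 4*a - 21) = 1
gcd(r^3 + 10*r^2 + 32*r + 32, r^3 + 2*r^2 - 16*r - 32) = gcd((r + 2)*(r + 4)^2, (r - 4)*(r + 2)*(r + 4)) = r^2 + 6*r + 8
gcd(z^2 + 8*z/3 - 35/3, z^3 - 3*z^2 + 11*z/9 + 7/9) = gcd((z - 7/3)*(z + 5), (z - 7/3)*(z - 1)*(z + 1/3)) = z - 7/3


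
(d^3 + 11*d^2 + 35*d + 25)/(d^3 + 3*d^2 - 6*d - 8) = (d^2 + 10*d + 25)/(d^2 + 2*d - 8)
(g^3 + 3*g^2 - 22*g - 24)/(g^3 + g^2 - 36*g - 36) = (g - 4)/(g - 6)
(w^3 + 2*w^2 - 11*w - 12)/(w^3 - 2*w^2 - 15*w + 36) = (w + 1)/(w - 3)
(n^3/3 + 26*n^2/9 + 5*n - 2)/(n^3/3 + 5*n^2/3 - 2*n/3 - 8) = (n^2 + 17*n/3 - 2)/(n^2 + 2*n - 8)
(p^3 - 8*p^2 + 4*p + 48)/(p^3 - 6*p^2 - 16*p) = (p^2 - 10*p + 24)/(p*(p - 8))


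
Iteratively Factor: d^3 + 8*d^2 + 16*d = (d + 4)*(d^2 + 4*d) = (d + 4)^2*(d)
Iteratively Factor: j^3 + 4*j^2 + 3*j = (j + 3)*(j^2 + j) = j*(j + 3)*(j + 1)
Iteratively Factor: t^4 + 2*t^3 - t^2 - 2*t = (t)*(t^3 + 2*t^2 - t - 2) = t*(t - 1)*(t^2 + 3*t + 2) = t*(t - 1)*(t + 1)*(t + 2)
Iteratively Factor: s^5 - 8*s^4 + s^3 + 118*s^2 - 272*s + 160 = (s - 2)*(s^4 - 6*s^3 - 11*s^2 + 96*s - 80) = (s - 2)*(s + 4)*(s^3 - 10*s^2 + 29*s - 20) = (s - 5)*(s - 2)*(s + 4)*(s^2 - 5*s + 4) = (s - 5)*(s - 4)*(s - 2)*(s + 4)*(s - 1)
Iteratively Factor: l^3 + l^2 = (l)*(l^2 + l) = l*(l + 1)*(l)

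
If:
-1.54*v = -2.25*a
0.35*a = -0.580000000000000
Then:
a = -1.66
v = -2.42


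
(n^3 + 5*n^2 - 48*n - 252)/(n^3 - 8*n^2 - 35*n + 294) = (n + 6)/(n - 7)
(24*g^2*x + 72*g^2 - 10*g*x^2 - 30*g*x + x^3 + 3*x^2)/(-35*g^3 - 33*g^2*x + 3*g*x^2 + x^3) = (-24*g^2*x - 72*g^2 + 10*g*x^2 + 30*g*x - x^3 - 3*x^2)/(35*g^3 + 33*g^2*x - 3*g*x^2 - x^3)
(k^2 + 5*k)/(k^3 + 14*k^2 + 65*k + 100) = k/(k^2 + 9*k + 20)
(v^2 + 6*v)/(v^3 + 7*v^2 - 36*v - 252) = v/(v^2 + v - 42)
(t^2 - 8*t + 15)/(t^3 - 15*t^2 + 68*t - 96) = (t - 5)/(t^2 - 12*t + 32)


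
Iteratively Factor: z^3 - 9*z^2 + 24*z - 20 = (z - 5)*(z^2 - 4*z + 4) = (z - 5)*(z - 2)*(z - 2)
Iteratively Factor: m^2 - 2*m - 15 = (m + 3)*(m - 5)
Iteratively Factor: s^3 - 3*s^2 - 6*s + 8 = (s - 4)*(s^2 + s - 2) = (s - 4)*(s + 2)*(s - 1)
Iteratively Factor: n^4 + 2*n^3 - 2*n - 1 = (n + 1)*(n^3 + n^2 - n - 1) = (n + 1)^2*(n^2 - 1) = (n - 1)*(n + 1)^2*(n + 1)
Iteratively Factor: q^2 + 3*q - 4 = (q - 1)*(q + 4)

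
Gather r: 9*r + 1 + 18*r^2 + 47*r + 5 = 18*r^2 + 56*r + 6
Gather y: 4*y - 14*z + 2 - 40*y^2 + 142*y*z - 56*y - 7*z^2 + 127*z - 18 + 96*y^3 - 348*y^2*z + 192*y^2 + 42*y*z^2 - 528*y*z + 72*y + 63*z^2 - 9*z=96*y^3 + y^2*(152 - 348*z) + y*(42*z^2 - 386*z + 20) + 56*z^2 + 104*z - 16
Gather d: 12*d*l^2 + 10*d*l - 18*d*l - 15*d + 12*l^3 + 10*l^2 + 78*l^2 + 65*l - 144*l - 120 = d*(12*l^2 - 8*l - 15) + 12*l^3 + 88*l^2 - 79*l - 120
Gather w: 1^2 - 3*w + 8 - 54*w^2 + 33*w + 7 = -54*w^2 + 30*w + 16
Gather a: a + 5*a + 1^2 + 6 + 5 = 6*a + 12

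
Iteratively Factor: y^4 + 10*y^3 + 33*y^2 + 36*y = (y + 4)*(y^3 + 6*y^2 + 9*y) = y*(y + 4)*(y^2 + 6*y + 9) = y*(y + 3)*(y + 4)*(y + 3)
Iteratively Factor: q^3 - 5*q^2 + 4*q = (q - 1)*(q^2 - 4*q) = q*(q - 1)*(q - 4)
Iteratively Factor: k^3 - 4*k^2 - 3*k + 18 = (k + 2)*(k^2 - 6*k + 9) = (k - 3)*(k + 2)*(k - 3)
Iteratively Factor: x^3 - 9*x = (x + 3)*(x^2 - 3*x) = x*(x + 3)*(x - 3)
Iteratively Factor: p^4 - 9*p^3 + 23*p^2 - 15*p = (p - 3)*(p^3 - 6*p^2 + 5*p) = p*(p - 3)*(p^2 - 6*p + 5) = p*(p - 3)*(p - 1)*(p - 5)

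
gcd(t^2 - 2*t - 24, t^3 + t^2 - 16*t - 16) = t + 4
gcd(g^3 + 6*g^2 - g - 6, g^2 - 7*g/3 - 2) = 1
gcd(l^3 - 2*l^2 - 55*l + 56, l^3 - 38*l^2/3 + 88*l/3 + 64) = l - 8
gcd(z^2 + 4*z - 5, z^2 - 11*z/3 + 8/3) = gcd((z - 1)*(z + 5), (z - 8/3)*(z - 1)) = z - 1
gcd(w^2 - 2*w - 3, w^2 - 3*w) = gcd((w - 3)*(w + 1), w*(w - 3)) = w - 3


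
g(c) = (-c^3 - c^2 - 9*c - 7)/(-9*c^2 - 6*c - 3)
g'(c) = (18*c + 6)*(-c^3 - c^2 - 9*c - 7)/(-9*c^2 - 6*c - 3)^2 + (-3*c^2 - 2*c - 9)/(-9*c^2 - 6*c - 3) = (3*c^4 + 4*c^3 - 22*c^2 - 40*c - 5)/(3*(9*c^4 + 12*c^3 + 10*c^2 + 4*c + 1))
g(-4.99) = -0.70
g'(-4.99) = 0.08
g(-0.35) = 1.96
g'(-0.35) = 4.62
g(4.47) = 0.75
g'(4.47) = 0.06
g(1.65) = 0.78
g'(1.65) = -0.19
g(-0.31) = 2.13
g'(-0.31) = 3.88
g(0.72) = 1.20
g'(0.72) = -0.90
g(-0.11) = 2.46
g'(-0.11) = -0.44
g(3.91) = 0.71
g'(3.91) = 0.05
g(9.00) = 1.14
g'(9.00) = 0.10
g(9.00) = 1.14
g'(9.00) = 0.10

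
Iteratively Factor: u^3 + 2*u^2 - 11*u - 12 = (u - 3)*(u^2 + 5*u + 4) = (u - 3)*(u + 4)*(u + 1)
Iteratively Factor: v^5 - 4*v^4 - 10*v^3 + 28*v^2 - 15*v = (v - 1)*(v^4 - 3*v^3 - 13*v^2 + 15*v) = (v - 1)*(v + 3)*(v^3 - 6*v^2 + 5*v) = (v - 1)^2*(v + 3)*(v^2 - 5*v) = v*(v - 1)^2*(v + 3)*(v - 5)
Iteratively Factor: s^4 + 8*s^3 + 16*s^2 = (s)*(s^3 + 8*s^2 + 16*s) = s*(s + 4)*(s^2 + 4*s) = s^2*(s + 4)*(s + 4)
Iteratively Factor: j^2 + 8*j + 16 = (j + 4)*(j + 4)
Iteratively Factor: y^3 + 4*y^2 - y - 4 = (y + 4)*(y^2 - 1) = (y + 1)*(y + 4)*(y - 1)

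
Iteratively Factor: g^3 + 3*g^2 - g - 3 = (g + 1)*(g^2 + 2*g - 3) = (g + 1)*(g + 3)*(g - 1)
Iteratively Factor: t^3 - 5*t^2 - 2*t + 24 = (t - 4)*(t^2 - t - 6) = (t - 4)*(t + 2)*(t - 3)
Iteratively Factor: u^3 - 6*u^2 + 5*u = (u - 1)*(u^2 - 5*u) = u*(u - 1)*(u - 5)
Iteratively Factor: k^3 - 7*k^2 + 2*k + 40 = (k + 2)*(k^2 - 9*k + 20) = (k - 4)*(k + 2)*(k - 5)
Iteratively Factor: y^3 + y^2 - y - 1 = (y - 1)*(y^2 + 2*y + 1) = (y - 1)*(y + 1)*(y + 1)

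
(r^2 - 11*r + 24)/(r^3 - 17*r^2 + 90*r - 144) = 1/(r - 6)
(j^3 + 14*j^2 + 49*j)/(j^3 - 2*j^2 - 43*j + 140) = j*(j + 7)/(j^2 - 9*j + 20)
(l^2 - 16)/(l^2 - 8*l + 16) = (l + 4)/(l - 4)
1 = 1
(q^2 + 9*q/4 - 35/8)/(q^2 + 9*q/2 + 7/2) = (q - 5/4)/(q + 1)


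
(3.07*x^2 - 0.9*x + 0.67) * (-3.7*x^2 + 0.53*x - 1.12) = -11.359*x^4 + 4.9571*x^3 - 6.3944*x^2 + 1.3631*x - 0.7504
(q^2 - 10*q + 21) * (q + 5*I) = q^3 - 10*q^2 + 5*I*q^2 + 21*q - 50*I*q + 105*I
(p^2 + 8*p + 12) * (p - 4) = p^3 + 4*p^2 - 20*p - 48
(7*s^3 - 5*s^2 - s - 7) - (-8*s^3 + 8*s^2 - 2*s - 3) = 15*s^3 - 13*s^2 + s - 4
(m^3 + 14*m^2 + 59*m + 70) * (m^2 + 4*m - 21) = m^5 + 18*m^4 + 94*m^3 + 12*m^2 - 959*m - 1470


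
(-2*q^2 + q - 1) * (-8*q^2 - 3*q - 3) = 16*q^4 - 2*q^3 + 11*q^2 + 3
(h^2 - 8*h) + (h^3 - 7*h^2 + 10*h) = h^3 - 6*h^2 + 2*h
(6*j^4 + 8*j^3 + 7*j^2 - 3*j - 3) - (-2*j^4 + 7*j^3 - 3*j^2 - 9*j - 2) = 8*j^4 + j^3 + 10*j^2 + 6*j - 1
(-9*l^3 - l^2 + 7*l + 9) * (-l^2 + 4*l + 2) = 9*l^5 - 35*l^4 - 29*l^3 + 17*l^2 + 50*l + 18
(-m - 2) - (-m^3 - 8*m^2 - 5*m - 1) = m^3 + 8*m^2 + 4*m - 1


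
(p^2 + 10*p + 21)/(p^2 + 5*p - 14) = (p + 3)/(p - 2)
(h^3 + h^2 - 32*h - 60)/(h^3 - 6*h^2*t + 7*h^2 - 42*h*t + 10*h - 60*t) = (6 - h)/(-h + 6*t)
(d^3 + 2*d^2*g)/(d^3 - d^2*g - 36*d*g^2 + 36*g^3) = d^2*(d + 2*g)/(d^3 - d^2*g - 36*d*g^2 + 36*g^3)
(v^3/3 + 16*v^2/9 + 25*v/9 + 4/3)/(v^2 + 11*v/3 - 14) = (3*v^3 + 16*v^2 + 25*v + 12)/(3*(3*v^2 + 11*v - 42))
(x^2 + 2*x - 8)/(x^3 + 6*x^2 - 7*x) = (x^2 + 2*x - 8)/(x*(x^2 + 6*x - 7))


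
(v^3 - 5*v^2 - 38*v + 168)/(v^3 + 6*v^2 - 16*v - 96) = (v - 7)/(v + 4)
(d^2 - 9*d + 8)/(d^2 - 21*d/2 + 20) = 2*(d - 1)/(2*d - 5)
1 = 1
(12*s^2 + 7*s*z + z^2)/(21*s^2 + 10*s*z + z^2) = (4*s + z)/(7*s + z)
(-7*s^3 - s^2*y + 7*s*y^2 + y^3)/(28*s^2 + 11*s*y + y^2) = (-s^2 + y^2)/(4*s + y)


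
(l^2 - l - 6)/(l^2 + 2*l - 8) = (l^2 - l - 6)/(l^2 + 2*l - 8)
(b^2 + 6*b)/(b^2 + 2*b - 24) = b/(b - 4)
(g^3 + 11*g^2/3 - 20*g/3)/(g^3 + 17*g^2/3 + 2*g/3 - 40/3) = g/(g + 2)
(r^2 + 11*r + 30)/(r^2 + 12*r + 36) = (r + 5)/(r + 6)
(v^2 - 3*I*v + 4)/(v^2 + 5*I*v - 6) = (v^2 - 3*I*v + 4)/(v^2 + 5*I*v - 6)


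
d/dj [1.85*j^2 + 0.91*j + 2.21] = 3.7*j + 0.91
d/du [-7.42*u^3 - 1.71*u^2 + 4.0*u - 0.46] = -22.26*u^2 - 3.42*u + 4.0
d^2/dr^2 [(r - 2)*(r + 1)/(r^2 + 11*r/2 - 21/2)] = 8*(-13*r^3 + 51*r^2 - 129*r - 58)/(8*r^6 + 132*r^5 + 474*r^4 - 1441*r^3 - 4977*r^2 + 14553*r - 9261)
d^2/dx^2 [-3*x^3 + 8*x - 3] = -18*x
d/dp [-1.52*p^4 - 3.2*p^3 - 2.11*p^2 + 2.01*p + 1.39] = -6.08*p^3 - 9.6*p^2 - 4.22*p + 2.01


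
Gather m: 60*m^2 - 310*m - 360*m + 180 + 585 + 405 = 60*m^2 - 670*m + 1170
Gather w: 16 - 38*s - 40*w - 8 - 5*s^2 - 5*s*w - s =-5*s^2 - 39*s + w*(-5*s - 40) + 8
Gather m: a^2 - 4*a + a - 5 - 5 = a^2 - 3*a - 10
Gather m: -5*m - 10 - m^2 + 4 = -m^2 - 5*m - 6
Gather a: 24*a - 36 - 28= 24*a - 64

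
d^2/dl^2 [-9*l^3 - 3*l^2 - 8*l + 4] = -54*l - 6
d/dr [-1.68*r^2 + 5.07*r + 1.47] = 5.07 - 3.36*r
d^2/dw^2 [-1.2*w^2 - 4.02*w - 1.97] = -2.40000000000000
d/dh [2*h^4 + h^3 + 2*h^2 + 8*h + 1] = 8*h^3 + 3*h^2 + 4*h + 8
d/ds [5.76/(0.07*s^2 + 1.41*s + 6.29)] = (-0.8064*s - 8.1216)/(0.07*s^2 + 1.41*s + 6.29)^2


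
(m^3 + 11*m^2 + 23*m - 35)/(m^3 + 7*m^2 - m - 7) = (m + 5)/(m + 1)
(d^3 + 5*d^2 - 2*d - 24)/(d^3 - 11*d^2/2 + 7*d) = 2*(d^2 + 7*d + 12)/(d*(2*d - 7))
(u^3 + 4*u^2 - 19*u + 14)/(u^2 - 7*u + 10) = (u^2 + 6*u - 7)/(u - 5)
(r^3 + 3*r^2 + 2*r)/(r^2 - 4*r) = (r^2 + 3*r + 2)/(r - 4)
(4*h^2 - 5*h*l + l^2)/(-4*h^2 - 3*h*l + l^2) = (-h + l)/(h + l)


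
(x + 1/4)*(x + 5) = x^2 + 21*x/4 + 5/4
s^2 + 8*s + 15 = (s + 3)*(s + 5)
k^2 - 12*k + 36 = (k - 6)^2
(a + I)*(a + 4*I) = a^2 + 5*I*a - 4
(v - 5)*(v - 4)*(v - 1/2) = v^3 - 19*v^2/2 + 49*v/2 - 10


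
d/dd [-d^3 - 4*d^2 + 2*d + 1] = -3*d^2 - 8*d + 2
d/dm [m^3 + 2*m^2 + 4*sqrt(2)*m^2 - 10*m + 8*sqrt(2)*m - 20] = 3*m^2 + 4*m + 8*sqrt(2)*m - 10 + 8*sqrt(2)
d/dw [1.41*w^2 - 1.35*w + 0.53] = 2.82*w - 1.35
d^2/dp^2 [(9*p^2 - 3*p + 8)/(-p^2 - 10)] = 2*(3*p^3 + 246*p^2 - 90*p - 820)/(p^6 + 30*p^4 + 300*p^2 + 1000)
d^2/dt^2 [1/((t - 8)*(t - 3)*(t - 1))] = 2*(6*t^4 - 96*t^3 + 537*t^2 - 1188*t + 937)/(t^9 - 36*t^8 + 537*t^7 - 4320*t^6 + 20523*t^5 - 59508*t^4 + 105083*t^3 - 108936*t^2 + 60480*t - 13824)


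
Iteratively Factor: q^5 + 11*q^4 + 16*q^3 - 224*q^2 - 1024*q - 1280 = (q + 4)*(q^4 + 7*q^3 - 12*q^2 - 176*q - 320) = (q + 4)^2*(q^3 + 3*q^2 - 24*q - 80) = (q - 5)*(q + 4)^2*(q^2 + 8*q + 16) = (q - 5)*(q + 4)^3*(q + 4)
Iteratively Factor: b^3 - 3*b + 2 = (b - 1)*(b^2 + b - 2) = (b - 1)*(b + 2)*(b - 1)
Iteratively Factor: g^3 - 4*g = (g)*(g^2 - 4) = g*(g + 2)*(g - 2)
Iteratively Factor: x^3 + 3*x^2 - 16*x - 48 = (x + 3)*(x^2 - 16) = (x + 3)*(x + 4)*(x - 4)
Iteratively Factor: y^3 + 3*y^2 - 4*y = (y)*(y^2 + 3*y - 4) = y*(y - 1)*(y + 4)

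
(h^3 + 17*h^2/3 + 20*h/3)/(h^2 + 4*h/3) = (3*h^2 + 17*h + 20)/(3*h + 4)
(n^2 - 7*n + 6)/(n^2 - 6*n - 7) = (-n^2 + 7*n - 6)/(-n^2 + 6*n + 7)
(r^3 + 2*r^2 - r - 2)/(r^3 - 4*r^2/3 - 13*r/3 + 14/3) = 3*(r + 1)/(3*r - 7)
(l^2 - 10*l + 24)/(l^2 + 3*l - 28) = (l - 6)/(l + 7)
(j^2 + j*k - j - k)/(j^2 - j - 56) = (-j^2 - j*k + j + k)/(-j^2 + j + 56)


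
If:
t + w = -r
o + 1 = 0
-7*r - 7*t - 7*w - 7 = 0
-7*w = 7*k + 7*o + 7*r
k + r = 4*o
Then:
No Solution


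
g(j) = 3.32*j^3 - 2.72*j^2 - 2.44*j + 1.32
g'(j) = 9.96*j^2 - 5.44*j - 2.44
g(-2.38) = -53.04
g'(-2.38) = 66.92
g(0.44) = 0.00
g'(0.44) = -2.91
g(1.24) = 0.44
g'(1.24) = 6.13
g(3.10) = 66.52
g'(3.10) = 76.41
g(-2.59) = -68.29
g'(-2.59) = 78.46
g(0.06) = 1.16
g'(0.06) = -2.73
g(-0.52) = 1.39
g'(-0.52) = 3.08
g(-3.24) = -132.25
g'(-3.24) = 119.74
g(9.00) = 2179.32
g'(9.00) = 755.36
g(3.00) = 59.16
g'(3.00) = 70.88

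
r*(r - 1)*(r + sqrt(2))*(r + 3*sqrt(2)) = r^4 - r^3 + 4*sqrt(2)*r^3 - 4*sqrt(2)*r^2 + 6*r^2 - 6*r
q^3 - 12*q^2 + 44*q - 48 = (q - 6)*(q - 4)*(q - 2)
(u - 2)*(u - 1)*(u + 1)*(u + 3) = u^4 + u^3 - 7*u^2 - u + 6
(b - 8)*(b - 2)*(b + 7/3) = b^3 - 23*b^2/3 - 22*b/3 + 112/3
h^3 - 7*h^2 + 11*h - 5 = (h - 5)*(h - 1)^2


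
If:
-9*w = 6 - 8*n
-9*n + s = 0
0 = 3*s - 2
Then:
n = 2/27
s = 2/3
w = -146/243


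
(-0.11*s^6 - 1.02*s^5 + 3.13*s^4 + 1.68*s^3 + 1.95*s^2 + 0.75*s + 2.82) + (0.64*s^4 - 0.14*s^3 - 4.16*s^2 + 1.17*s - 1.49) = -0.11*s^6 - 1.02*s^5 + 3.77*s^4 + 1.54*s^3 - 2.21*s^2 + 1.92*s + 1.33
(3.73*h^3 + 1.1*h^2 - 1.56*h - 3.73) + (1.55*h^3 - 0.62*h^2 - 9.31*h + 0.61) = 5.28*h^3 + 0.48*h^2 - 10.87*h - 3.12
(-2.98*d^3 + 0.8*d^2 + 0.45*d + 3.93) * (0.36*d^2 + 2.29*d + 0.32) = -1.0728*d^5 - 6.5362*d^4 + 1.0404*d^3 + 2.7013*d^2 + 9.1437*d + 1.2576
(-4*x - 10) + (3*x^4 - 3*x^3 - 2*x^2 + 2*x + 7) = 3*x^4 - 3*x^3 - 2*x^2 - 2*x - 3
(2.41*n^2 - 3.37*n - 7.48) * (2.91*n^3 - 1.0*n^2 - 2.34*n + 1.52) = 7.0131*n^5 - 12.2167*n^4 - 24.0362*n^3 + 19.029*n^2 + 12.3808*n - 11.3696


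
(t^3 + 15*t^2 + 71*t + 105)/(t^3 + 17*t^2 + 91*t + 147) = (t + 5)/(t + 7)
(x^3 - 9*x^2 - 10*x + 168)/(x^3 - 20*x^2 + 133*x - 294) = (x + 4)/(x - 7)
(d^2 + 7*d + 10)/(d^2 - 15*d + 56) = (d^2 + 7*d + 10)/(d^2 - 15*d + 56)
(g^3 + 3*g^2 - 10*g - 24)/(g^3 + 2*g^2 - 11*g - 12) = (g + 2)/(g + 1)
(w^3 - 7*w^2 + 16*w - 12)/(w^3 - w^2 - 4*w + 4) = (w^2 - 5*w + 6)/(w^2 + w - 2)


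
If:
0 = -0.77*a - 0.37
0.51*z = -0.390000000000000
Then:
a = -0.48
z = -0.76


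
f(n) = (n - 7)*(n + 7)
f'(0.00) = 0.00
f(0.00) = -49.00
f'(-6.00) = -12.00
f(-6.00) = -13.00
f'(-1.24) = -2.48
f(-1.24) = -47.46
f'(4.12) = 8.24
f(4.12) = -32.03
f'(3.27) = 6.54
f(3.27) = -38.31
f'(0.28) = 0.56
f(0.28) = -48.92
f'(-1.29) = -2.58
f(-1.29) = -47.34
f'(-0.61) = -1.22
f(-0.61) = -48.63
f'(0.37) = 0.74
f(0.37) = -48.86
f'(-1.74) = -3.48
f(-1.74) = -45.97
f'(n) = 2*n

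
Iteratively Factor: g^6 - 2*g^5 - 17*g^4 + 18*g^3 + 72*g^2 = (g + 3)*(g^5 - 5*g^4 - 2*g^3 + 24*g^2) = g*(g + 3)*(g^4 - 5*g^3 - 2*g^2 + 24*g) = g*(g + 2)*(g + 3)*(g^3 - 7*g^2 + 12*g) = g*(g - 4)*(g + 2)*(g + 3)*(g^2 - 3*g) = g*(g - 4)*(g - 3)*(g + 2)*(g + 3)*(g)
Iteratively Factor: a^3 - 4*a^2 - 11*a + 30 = (a + 3)*(a^2 - 7*a + 10) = (a - 2)*(a + 3)*(a - 5)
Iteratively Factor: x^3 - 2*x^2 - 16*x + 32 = (x + 4)*(x^2 - 6*x + 8) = (x - 4)*(x + 4)*(x - 2)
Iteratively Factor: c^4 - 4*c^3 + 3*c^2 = (c)*(c^3 - 4*c^2 + 3*c) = c*(c - 3)*(c^2 - c) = c^2*(c - 3)*(c - 1)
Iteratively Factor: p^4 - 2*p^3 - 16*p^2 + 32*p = (p - 4)*(p^3 + 2*p^2 - 8*p) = (p - 4)*(p + 4)*(p^2 - 2*p) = p*(p - 4)*(p + 4)*(p - 2)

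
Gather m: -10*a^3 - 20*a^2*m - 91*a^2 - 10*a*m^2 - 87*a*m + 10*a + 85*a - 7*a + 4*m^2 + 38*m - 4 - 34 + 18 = -10*a^3 - 91*a^2 + 88*a + m^2*(4 - 10*a) + m*(-20*a^2 - 87*a + 38) - 20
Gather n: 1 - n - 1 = -n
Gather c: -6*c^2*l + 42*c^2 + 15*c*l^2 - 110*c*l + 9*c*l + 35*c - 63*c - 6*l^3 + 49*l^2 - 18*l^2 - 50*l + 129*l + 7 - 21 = c^2*(42 - 6*l) + c*(15*l^2 - 101*l - 28) - 6*l^3 + 31*l^2 + 79*l - 14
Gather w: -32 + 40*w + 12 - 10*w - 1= 30*w - 21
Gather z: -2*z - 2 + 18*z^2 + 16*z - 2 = 18*z^2 + 14*z - 4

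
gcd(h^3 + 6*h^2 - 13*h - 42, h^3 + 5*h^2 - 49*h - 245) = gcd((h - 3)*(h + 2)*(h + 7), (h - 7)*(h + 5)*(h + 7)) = h + 7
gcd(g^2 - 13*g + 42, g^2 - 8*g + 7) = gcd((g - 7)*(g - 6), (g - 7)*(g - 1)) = g - 7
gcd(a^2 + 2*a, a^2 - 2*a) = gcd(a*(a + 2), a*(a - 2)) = a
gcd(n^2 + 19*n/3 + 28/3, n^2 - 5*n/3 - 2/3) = 1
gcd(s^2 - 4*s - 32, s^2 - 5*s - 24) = s - 8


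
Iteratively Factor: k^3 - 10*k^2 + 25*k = (k)*(k^2 - 10*k + 25) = k*(k - 5)*(k - 5)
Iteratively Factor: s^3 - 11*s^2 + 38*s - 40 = (s - 5)*(s^2 - 6*s + 8) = (s - 5)*(s - 4)*(s - 2)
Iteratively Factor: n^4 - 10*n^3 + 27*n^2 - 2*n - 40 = (n - 4)*(n^3 - 6*n^2 + 3*n + 10) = (n - 5)*(n - 4)*(n^2 - n - 2) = (n - 5)*(n - 4)*(n + 1)*(n - 2)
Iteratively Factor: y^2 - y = (y - 1)*(y)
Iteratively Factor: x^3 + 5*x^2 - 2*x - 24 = (x - 2)*(x^2 + 7*x + 12) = (x - 2)*(x + 4)*(x + 3)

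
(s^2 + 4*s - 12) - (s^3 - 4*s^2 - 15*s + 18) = -s^3 + 5*s^2 + 19*s - 30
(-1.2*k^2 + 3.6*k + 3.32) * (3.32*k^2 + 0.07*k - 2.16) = -3.984*k^4 + 11.868*k^3 + 13.8664*k^2 - 7.5436*k - 7.1712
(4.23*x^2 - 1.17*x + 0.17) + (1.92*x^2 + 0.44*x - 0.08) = 6.15*x^2 - 0.73*x + 0.09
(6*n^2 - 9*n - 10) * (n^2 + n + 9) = 6*n^4 - 3*n^3 + 35*n^2 - 91*n - 90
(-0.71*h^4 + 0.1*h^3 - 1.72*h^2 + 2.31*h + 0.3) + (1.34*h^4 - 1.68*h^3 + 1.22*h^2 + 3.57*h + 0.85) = 0.63*h^4 - 1.58*h^3 - 0.5*h^2 + 5.88*h + 1.15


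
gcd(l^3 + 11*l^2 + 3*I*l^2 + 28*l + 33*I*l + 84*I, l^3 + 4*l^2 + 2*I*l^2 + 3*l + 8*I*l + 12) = l^2 + l*(4 + 3*I) + 12*I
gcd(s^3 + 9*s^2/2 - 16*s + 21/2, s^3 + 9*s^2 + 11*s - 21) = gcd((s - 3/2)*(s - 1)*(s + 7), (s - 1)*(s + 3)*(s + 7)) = s^2 + 6*s - 7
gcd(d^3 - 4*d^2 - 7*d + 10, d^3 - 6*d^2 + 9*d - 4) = d - 1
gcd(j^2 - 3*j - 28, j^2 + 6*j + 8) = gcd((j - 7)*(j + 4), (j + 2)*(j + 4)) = j + 4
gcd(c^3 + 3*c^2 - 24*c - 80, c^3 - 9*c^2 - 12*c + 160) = c^2 - c - 20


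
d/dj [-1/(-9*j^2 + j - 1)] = (1 - 18*j)/(9*j^2 - j + 1)^2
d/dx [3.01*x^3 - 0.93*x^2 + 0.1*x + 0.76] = 9.03*x^2 - 1.86*x + 0.1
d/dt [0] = 0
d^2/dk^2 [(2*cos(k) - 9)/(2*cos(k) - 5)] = 8*(5*cos(k) + cos(2*k) - 3)/(2*cos(k) - 5)^3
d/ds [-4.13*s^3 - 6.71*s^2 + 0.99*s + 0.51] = -12.39*s^2 - 13.42*s + 0.99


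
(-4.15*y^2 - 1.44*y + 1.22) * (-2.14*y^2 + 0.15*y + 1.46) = 8.881*y^4 + 2.4591*y^3 - 8.8858*y^2 - 1.9194*y + 1.7812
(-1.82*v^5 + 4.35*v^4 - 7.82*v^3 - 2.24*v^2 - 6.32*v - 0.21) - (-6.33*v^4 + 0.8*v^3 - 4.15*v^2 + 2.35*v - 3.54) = -1.82*v^5 + 10.68*v^4 - 8.62*v^3 + 1.91*v^2 - 8.67*v + 3.33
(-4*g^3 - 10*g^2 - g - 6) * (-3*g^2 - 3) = 12*g^5 + 30*g^4 + 15*g^3 + 48*g^2 + 3*g + 18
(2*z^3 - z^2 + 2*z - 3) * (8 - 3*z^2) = -6*z^5 + 3*z^4 + 10*z^3 + z^2 + 16*z - 24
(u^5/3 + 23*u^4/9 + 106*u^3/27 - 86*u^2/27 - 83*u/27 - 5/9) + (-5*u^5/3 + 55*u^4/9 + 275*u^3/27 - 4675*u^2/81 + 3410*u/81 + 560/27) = -4*u^5/3 + 26*u^4/3 + 127*u^3/9 - 4933*u^2/81 + 3161*u/81 + 545/27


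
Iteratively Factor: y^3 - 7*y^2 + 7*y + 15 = (y - 5)*(y^2 - 2*y - 3) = (y - 5)*(y + 1)*(y - 3)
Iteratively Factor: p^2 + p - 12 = (p + 4)*(p - 3)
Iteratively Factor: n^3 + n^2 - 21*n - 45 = (n + 3)*(n^2 - 2*n - 15) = (n - 5)*(n + 3)*(n + 3)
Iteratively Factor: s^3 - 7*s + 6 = (s + 3)*(s^2 - 3*s + 2) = (s - 2)*(s + 3)*(s - 1)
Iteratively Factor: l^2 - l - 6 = (l - 3)*(l + 2)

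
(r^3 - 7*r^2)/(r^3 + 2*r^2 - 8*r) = r*(r - 7)/(r^2 + 2*r - 8)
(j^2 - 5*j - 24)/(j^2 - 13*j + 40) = (j + 3)/(j - 5)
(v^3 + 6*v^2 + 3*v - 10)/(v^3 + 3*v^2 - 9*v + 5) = (v + 2)/(v - 1)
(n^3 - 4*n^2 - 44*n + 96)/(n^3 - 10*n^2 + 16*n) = (n + 6)/n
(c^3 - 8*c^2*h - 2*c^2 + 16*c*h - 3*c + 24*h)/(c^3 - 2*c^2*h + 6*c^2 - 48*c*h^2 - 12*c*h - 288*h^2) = (c^2 - 2*c - 3)/(c^2 + 6*c*h + 6*c + 36*h)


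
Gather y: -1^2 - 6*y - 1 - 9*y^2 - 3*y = -9*y^2 - 9*y - 2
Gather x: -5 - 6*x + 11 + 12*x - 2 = 6*x + 4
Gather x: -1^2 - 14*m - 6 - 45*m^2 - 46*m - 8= -45*m^2 - 60*m - 15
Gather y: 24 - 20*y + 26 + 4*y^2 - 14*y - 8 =4*y^2 - 34*y + 42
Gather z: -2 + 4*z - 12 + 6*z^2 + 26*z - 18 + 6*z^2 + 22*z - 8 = 12*z^2 + 52*z - 40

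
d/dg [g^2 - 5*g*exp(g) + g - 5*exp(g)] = -5*g*exp(g) + 2*g - 10*exp(g) + 1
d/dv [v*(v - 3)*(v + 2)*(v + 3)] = 4*v^3 + 6*v^2 - 18*v - 18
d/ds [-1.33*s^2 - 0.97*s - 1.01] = -2.66*s - 0.97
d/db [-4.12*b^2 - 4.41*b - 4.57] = -8.24*b - 4.41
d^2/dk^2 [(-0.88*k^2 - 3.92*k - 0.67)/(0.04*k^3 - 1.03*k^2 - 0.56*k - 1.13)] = (-0.002816*k^6 - 0.0376319999999999*k^5 + 0.837888*k^4 - 7.593104*k^3 - 0.155586000000003*k^2 + 24.874488*k + 3.85321)/(6.4e-5*k^9 - 0.004944*k^8 + 0.12462*k^7 - 0.959719*k^6 - 1.465344*k^5 - 4.413603*k^4 - 3.933092*k^3 - 5.008725*k^2 - 2.145192*k - 1.442897)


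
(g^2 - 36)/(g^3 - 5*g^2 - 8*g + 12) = (g + 6)/(g^2 + g - 2)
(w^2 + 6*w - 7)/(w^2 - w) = (w + 7)/w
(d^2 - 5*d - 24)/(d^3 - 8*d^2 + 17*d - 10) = (d^2 - 5*d - 24)/(d^3 - 8*d^2 + 17*d - 10)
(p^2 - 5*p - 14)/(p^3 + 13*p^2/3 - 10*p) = 3*(p^2 - 5*p - 14)/(p*(3*p^2 + 13*p - 30))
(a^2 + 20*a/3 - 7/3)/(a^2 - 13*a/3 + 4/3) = (a + 7)/(a - 4)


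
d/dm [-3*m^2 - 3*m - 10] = -6*m - 3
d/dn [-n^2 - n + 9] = -2*n - 1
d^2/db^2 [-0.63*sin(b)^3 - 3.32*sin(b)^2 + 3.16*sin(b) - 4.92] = -2.6875*sin(b) - 1.4175*sin(3*b) - 6.64*cos(2*b)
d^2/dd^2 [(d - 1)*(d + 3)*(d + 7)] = 6*d + 18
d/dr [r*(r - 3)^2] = 3*(r - 3)*(r - 1)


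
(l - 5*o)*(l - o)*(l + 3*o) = l^3 - 3*l^2*o - 13*l*o^2 + 15*o^3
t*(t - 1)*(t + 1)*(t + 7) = t^4 + 7*t^3 - t^2 - 7*t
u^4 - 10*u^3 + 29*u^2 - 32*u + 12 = (u - 6)*(u - 2)*(u - 1)^2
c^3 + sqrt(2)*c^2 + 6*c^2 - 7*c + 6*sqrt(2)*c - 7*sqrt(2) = (c - 1)*(c + 7)*(c + sqrt(2))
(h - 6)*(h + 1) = h^2 - 5*h - 6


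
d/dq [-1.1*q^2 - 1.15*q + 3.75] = -2.2*q - 1.15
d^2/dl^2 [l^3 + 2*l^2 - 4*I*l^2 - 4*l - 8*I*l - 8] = 6*l + 4 - 8*I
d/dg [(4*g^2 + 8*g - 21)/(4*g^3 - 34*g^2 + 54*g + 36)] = (-8*g^4 - 32*g^3 + 370*g^2 - 570*g + 711)/(2*(4*g^6 - 68*g^5 + 397*g^4 - 846*g^3 + 117*g^2 + 972*g + 324))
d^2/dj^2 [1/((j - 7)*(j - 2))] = 2*((j - 7)^2 + (j - 7)*(j - 2) + (j - 2)^2)/((j - 7)^3*(j - 2)^3)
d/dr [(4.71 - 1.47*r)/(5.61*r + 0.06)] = (-148.728393*r - 1.590678)/(5.61*r + 0.06)^3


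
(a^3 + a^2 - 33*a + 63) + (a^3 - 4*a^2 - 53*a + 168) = 2*a^3 - 3*a^2 - 86*a + 231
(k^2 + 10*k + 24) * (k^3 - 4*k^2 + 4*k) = k^5 + 6*k^4 - 12*k^3 - 56*k^2 + 96*k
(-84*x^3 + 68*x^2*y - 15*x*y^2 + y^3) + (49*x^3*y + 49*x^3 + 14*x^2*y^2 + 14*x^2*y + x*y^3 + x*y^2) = 49*x^3*y - 35*x^3 + 14*x^2*y^2 + 82*x^2*y + x*y^3 - 14*x*y^2 + y^3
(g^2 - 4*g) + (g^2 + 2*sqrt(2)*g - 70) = 2*g^2 - 4*g + 2*sqrt(2)*g - 70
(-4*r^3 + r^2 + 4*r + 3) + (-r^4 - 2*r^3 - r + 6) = -r^4 - 6*r^3 + r^2 + 3*r + 9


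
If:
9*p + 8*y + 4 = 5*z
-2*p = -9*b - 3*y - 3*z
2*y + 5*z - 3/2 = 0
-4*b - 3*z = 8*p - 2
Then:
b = -119/9620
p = 45/481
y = -643/1924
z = 1043/2405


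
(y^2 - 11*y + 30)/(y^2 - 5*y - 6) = (y - 5)/(y + 1)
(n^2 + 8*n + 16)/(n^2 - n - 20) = (n + 4)/(n - 5)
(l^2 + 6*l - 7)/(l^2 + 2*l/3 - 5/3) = 3*(l + 7)/(3*l + 5)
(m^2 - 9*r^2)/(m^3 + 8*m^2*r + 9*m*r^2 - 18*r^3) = (-m + 3*r)/(-m^2 - 5*m*r + 6*r^2)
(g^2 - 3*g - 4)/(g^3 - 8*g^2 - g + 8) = (g - 4)/(g^2 - 9*g + 8)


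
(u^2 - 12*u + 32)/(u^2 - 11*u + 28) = (u - 8)/(u - 7)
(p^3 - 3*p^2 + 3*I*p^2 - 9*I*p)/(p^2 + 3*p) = (p^2 + 3*p*(-1 + I) - 9*I)/(p + 3)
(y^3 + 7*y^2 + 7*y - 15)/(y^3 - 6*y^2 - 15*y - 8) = (-y^3 - 7*y^2 - 7*y + 15)/(-y^3 + 6*y^2 + 15*y + 8)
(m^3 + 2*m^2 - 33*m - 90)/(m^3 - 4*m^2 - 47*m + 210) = (m^2 + 8*m + 15)/(m^2 + 2*m - 35)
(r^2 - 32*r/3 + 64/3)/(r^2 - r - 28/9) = 3*(-3*r^2 + 32*r - 64)/(-9*r^2 + 9*r + 28)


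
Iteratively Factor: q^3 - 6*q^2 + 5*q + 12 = (q + 1)*(q^2 - 7*q + 12) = (q - 4)*(q + 1)*(q - 3)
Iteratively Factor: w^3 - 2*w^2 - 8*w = (w - 4)*(w^2 + 2*w) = (w - 4)*(w + 2)*(w)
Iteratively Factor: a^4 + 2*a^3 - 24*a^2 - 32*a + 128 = (a - 2)*(a^3 + 4*a^2 - 16*a - 64) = (a - 2)*(a + 4)*(a^2 - 16) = (a - 2)*(a + 4)^2*(a - 4)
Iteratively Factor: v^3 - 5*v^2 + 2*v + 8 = (v + 1)*(v^2 - 6*v + 8) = (v - 4)*(v + 1)*(v - 2)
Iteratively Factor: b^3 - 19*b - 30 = (b + 2)*(b^2 - 2*b - 15) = (b - 5)*(b + 2)*(b + 3)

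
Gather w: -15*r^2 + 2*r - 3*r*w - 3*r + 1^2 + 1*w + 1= -15*r^2 - r + w*(1 - 3*r) + 2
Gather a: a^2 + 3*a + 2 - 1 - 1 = a^2 + 3*a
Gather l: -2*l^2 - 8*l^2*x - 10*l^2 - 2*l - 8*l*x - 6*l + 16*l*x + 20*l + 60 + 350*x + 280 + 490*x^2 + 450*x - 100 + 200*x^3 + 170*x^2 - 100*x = l^2*(-8*x - 12) + l*(8*x + 12) + 200*x^3 + 660*x^2 + 700*x + 240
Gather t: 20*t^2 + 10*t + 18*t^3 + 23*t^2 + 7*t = 18*t^3 + 43*t^2 + 17*t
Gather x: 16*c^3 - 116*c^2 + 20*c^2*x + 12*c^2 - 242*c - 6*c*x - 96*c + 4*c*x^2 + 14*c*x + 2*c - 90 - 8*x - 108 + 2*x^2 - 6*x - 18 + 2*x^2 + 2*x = 16*c^3 - 104*c^2 - 336*c + x^2*(4*c + 4) + x*(20*c^2 + 8*c - 12) - 216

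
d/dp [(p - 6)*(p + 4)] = 2*p - 2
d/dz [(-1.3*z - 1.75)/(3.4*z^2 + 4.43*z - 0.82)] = (4.42*z^2 + 11.9*z + 8.8185)/(11.56*z^4 + 30.124*z^3 + 14.0489*z^2 - 7.2652*z + 0.6724)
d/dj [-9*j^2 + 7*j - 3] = 7 - 18*j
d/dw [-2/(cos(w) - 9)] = -2*sin(w)/(cos(w) - 9)^2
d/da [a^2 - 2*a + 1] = 2*a - 2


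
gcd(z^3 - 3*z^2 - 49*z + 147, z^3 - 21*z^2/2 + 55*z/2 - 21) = z - 7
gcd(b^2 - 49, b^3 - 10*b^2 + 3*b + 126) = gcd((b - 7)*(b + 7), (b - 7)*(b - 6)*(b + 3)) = b - 7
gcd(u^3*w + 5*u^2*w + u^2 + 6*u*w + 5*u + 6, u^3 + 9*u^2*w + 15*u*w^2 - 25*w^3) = 1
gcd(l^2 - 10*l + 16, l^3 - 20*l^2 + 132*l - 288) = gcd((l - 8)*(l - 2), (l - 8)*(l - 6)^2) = l - 8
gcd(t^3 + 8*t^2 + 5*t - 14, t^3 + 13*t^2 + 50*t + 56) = t^2 + 9*t + 14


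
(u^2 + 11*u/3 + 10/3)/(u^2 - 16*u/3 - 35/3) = (u + 2)/(u - 7)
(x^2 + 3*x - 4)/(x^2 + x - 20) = (x^2 + 3*x - 4)/(x^2 + x - 20)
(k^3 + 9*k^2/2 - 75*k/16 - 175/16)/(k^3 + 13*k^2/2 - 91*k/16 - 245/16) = (k + 5)/(k + 7)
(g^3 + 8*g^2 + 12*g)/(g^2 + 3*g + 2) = g*(g + 6)/(g + 1)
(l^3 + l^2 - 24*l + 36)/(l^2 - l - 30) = (-l^3 - l^2 + 24*l - 36)/(-l^2 + l + 30)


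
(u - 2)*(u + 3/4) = u^2 - 5*u/4 - 3/2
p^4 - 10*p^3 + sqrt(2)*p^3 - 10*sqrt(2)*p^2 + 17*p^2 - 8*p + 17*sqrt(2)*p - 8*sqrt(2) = (p - 8)*(p - 1)^2*(p + sqrt(2))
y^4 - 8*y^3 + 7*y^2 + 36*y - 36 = (y - 6)*(y - 3)*(y - 1)*(y + 2)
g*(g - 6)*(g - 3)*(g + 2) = g^4 - 7*g^3 + 36*g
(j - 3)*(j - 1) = j^2 - 4*j + 3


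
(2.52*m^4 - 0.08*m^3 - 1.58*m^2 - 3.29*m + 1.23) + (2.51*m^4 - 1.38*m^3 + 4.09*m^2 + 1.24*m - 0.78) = 5.03*m^4 - 1.46*m^3 + 2.51*m^2 - 2.05*m + 0.45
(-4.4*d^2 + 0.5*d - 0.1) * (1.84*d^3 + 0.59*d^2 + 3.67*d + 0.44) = -8.096*d^5 - 1.676*d^4 - 16.037*d^3 - 0.16*d^2 - 0.147*d - 0.044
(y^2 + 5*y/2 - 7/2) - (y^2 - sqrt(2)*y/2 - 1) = sqrt(2)*y/2 + 5*y/2 - 5/2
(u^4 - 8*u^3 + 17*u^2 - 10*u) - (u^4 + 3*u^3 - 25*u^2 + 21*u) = -11*u^3 + 42*u^2 - 31*u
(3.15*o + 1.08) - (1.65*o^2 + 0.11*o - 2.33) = -1.65*o^2 + 3.04*o + 3.41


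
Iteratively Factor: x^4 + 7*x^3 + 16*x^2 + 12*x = (x + 3)*(x^3 + 4*x^2 + 4*x) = (x + 2)*(x + 3)*(x^2 + 2*x) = x*(x + 2)*(x + 3)*(x + 2)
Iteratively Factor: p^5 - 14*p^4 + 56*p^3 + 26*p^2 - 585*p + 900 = (p - 5)*(p^4 - 9*p^3 + 11*p^2 + 81*p - 180) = (p - 5)*(p + 3)*(p^3 - 12*p^2 + 47*p - 60) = (p - 5)^2*(p + 3)*(p^2 - 7*p + 12) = (p - 5)^2*(p - 4)*(p + 3)*(p - 3)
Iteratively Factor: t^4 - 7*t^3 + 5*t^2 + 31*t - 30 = (t - 5)*(t^3 - 2*t^2 - 5*t + 6) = (t - 5)*(t - 3)*(t^2 + t - 2) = (t - 5)*(t - 3)*(t - 1)*(t + 2)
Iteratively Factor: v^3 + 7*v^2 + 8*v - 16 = (v + 4)*(v^2 + 3*v - 4) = (v - 1)*(v + 4)*(v + 4)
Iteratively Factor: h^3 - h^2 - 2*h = (h - 2)*(h^2 + h) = h*(h - 2)*(h + 1)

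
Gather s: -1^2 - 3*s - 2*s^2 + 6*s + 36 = -2*s^2 + 3*s + 35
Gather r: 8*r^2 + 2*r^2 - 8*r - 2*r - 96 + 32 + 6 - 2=10*r^2 - 10*r - 60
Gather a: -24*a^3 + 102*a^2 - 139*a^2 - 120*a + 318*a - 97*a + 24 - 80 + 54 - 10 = -24*a^3 - 37*a^2 + 101*a - 12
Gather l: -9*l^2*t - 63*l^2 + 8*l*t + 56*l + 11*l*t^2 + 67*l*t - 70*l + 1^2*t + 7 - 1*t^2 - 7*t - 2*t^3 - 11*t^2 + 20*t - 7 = l^2*(-9*t - 63) + l*(11*t^2 + 75*t - 14) - 2*t^3 - 12*t^2 + 14*t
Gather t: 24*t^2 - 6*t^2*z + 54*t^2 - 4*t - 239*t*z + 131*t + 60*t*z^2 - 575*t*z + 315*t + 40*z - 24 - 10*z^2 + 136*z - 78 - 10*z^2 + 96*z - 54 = t^2*(78 - 6*z) + t*(60*z^2 - 814*z + 442) - 20*z^2 + 272*z - 156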